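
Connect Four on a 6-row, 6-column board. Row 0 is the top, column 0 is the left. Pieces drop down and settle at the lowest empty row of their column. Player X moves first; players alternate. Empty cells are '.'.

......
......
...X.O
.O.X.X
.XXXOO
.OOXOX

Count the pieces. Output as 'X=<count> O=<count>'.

X=8 O=7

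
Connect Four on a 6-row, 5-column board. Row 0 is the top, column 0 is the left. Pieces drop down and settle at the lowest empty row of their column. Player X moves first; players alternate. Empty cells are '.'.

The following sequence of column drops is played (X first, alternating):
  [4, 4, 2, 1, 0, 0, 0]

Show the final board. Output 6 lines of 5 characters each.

Answer: .....
.....
.....
X....
O...O
XOX.X

Derivation:
Move 1: X drops in col 4, lands at row 5
Move 2: O drops in col 4, lands at row 4
Move 3: X drops in col 2, lands at row 5
Move 4: O drops in col 1, lands at row 5
Move 5: X drops in col 0, lands at row 5
Move 6: O drops in col 0, lands at row 4
Move 7: X drops in col 0, lands at row 3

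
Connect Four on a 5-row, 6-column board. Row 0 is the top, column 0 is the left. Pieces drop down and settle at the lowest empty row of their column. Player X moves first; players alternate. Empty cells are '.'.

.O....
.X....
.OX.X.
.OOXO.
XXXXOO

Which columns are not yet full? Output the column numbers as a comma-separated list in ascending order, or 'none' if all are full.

col 0: top cell = '.' → open
col 1: top cell = 'O' → FULL
col 2: top cell = '.' → open
col 3: top cell = '.' → open
col 4: top cell = '.' → open
col 5: top cell = '.' → open

Answer: 0,2,3,4,5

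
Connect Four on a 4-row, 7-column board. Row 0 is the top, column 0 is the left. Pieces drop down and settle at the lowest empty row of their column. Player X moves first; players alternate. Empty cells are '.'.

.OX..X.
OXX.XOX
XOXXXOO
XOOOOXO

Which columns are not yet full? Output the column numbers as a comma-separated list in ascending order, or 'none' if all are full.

col 0: top cell = '.' → open
col 1: top cell = 'O' → FULL
col 2: top cell = 'X' → FULL
col 3: top cell = '.' → open
col 4: top cell = '.' → open
col 5: top cell = 'X' → FULL
col 6: top cell = '.' → open

Answer: 0,3,4,6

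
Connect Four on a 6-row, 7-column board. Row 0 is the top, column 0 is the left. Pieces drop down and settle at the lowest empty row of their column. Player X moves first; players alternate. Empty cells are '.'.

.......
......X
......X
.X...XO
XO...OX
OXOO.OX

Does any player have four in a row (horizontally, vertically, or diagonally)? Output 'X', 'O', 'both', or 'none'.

none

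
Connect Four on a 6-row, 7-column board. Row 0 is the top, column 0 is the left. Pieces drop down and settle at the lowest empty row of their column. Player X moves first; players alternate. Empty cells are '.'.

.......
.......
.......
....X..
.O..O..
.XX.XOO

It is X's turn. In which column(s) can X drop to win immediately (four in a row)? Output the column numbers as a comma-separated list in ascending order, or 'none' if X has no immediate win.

Answer: 3

Derivation:
col 0: drop X → no win
col 1: drop X → no win
col 2: drop X → no win
col 3: drop X → WIN!
col 4: drop X → no win
col 5: drop X → no win
col 6: drop X → no win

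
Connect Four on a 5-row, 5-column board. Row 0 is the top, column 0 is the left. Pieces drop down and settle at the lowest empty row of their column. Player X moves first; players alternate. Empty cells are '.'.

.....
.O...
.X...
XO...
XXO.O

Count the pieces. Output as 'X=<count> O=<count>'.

X=4 O=4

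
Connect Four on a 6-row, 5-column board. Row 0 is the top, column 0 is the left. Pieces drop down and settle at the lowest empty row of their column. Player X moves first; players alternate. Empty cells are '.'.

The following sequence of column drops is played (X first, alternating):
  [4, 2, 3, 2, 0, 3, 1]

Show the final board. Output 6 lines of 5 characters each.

Answer: .....
.....
.....
.....
..OO.
XXOXX

Derivation:
Move 1: X drops in col 4, lands at row 5
Move 2: O drops in col 2, lands at row 5
Move 3: X drops in col 3, lands at row 5
Move 4: O drops in col 2, lands at row 4
Move 5: X drops in col 0, lands at row 5
Move 6: O drops in col 3, lands at row 4
Move 7: X drops in col 1, lands at row 5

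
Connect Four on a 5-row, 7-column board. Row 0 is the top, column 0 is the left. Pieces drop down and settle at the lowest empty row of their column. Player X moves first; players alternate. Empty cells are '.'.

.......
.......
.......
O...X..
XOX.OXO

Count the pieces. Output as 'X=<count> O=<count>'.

X=4 O=4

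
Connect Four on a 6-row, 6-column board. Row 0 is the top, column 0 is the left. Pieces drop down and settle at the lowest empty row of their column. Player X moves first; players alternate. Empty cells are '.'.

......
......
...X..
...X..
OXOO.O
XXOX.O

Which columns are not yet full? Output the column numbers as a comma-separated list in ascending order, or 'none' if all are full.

Answer: 0,1,2,3,4,5

Derivation:
col 0: top cell = '.' → open
col 1: top cell = '.' → open
col 2: top cell = '.' → open
col 3: top cell = '.' → open
col 4: top cell = '.' → open
col 5: top cell = '.' → open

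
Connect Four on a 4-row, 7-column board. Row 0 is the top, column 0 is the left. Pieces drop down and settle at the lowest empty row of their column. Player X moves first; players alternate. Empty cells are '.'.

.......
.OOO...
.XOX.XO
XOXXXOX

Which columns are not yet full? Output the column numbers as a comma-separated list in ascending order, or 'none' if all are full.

Answer: 0,1,2,3,4,5,6

Derivation:
col 0: top cell = '.' → open
col 1: top cell = '.' → open
col 2: top cell = '.' → open
col 3: top cell = '.' → open
col 4: top cell = '.' → open
col 5: top cell = '.' → open
col 6: top cell = '.' → open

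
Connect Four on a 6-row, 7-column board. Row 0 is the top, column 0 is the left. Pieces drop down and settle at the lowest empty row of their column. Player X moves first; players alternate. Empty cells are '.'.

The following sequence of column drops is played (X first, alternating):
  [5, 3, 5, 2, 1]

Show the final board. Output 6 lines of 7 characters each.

Move 1: X drops in col 5, lands at row 5
Move 2: O drops in col 3, lands at row 5
Move 3: X drops in col 5, lands at row 4
Move 4: O drops in col 2, lands at row 5
Move 5: X drops in col 1, lands at row 5

Answer: .......
.......
.......
.......
.....X.
.XOO.X.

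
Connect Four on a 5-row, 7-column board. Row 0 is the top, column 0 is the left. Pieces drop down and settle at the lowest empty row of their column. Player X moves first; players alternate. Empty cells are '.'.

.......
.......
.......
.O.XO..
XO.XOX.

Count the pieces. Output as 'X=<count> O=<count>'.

X=4 O=4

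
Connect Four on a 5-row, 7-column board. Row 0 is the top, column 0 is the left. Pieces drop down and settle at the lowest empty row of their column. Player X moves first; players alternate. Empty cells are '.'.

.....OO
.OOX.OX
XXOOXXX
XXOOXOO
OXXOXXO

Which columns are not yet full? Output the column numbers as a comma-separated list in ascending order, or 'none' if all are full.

Answer: 0,1,2,3,4

Derivation:
col 0: top cell = '.' → open
col 1: top cell = '.' → open
col 2: top cell = '.' → open
col 3: top cell = '.' → open
col 4: top cell = '.' → open
col 5: top cell = 'O' → FULL
col 6: top cell = 'O' → FULL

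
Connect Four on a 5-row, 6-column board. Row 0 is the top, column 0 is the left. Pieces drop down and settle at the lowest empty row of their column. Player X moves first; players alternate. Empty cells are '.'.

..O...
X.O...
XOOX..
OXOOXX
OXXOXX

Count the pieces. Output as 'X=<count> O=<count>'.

X=10 O=9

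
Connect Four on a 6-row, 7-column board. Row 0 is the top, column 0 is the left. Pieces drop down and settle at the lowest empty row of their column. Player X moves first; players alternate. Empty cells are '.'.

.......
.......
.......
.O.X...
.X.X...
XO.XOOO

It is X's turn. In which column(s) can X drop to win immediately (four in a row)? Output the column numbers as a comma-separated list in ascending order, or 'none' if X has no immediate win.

col 0: drop X → no win
col 1: drop X → no win
col 2: drop X → no win
col 3: drop X → WIN!
col 4: drop X → no win
col 5: drop X → no win
col 6: drop X → no win

Answer: 3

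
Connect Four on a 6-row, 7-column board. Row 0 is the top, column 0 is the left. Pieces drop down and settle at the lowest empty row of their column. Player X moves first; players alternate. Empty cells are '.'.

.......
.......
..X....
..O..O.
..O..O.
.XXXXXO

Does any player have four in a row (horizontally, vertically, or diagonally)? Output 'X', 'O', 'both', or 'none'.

X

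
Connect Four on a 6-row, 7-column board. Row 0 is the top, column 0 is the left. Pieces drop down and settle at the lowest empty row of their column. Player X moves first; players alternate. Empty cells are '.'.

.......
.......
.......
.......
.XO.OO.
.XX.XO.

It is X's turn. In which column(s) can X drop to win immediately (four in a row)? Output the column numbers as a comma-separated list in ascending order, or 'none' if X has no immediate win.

Answer: 3

Derivation:
col 0: drop X → no win
col 1: drop X → no win
col 2: drop X → no win
col 3: drop X → WIN!
col 4: drop X → no win
col 5: drop X → no win
col 6: drop X → no win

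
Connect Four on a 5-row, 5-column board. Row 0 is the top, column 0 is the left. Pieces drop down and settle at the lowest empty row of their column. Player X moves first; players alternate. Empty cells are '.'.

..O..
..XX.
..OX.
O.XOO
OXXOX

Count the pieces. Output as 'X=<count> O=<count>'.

X=7 O=7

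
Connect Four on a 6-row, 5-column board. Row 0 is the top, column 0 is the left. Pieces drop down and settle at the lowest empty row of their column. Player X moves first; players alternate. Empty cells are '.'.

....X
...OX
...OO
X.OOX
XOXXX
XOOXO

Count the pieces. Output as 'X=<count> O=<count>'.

X=10 O=9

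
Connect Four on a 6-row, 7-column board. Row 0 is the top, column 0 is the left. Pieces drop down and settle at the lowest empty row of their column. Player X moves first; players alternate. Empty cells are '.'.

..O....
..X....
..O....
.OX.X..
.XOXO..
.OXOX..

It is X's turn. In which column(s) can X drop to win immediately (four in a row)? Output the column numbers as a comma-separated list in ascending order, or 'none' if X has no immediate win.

col 0: drop X → no win
col 1: drop X → WIN!
col 3: drop X → no win
col 4: drop X → no win
col 5: drop X → no win
col 6: drop X → no win

Answer: 1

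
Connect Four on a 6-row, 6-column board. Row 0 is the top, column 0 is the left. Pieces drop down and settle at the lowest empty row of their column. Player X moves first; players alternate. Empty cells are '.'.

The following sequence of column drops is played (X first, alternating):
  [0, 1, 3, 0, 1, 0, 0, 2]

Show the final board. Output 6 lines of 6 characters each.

Answer: ......
......
X.....
O.....
OX....
XOOX..

Derivation:
Move 1: X drops in col 0, lands at row 5
Move 2: O drops in col 1, lands at row 5
Move 3: X drops in col 3, lands at row 5
Move 4: O drops in col 0, lands at row 4
Move 5: X drops in col 1, lands at row 4
Move 6: O drops in col 0, lands at row 3
Move 7: X drops in col 0, lands at row 2
Move 8: O drops in col 2, lands at row 5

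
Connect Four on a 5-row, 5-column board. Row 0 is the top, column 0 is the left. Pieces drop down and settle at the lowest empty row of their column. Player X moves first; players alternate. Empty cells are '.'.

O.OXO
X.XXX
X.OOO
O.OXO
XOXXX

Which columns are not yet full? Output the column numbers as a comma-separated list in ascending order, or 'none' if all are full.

col 0: top cell = 'O' → FULL
col 1: top cell = '.' → open
col 2: top cell = 'O' → FULL
col 3: top cell = 'X' → FULL
col 4: top cell = 'O' → FULL

Answer: 1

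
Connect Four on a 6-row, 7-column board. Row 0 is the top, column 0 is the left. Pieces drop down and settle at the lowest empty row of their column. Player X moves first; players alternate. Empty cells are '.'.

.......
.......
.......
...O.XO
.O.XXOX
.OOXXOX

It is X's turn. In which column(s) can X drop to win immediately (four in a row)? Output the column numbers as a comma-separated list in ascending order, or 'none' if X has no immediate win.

col 0: drop X → no win
col 1: drop X → no win
col 2: drop X → no win
col 3: drop X → no win
col 4: drop X → no win
col 5: drop X → no win
col 6: drop X → WIN!

Answer: 6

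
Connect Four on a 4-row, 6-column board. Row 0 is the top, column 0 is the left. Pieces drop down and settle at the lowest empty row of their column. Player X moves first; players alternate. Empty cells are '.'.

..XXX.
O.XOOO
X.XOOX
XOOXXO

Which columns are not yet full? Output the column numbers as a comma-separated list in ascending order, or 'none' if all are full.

Answer: 0,1,5

Derivation:
col 0: top cell = '.' → open
col 1: top cell = '.' → open
col 2: top cell = 'X' → FULL
col 3: top cell = 'X' → FULL
col 4: top cell = 'X' → FULL
col 5: top cell = '.' → open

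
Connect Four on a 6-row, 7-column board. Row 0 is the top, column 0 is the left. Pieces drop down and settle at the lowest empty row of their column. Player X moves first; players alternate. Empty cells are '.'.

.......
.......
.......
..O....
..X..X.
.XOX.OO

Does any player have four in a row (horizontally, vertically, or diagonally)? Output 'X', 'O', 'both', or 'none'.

none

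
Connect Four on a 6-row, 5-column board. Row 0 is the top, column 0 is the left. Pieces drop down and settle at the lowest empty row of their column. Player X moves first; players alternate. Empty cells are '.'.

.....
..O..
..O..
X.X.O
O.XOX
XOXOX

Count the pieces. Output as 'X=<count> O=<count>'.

X=7 O=7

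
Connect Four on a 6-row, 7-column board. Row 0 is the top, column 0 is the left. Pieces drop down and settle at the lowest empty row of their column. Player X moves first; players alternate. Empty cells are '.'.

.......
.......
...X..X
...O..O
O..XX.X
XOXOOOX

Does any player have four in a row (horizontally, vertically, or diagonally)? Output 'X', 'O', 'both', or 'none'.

none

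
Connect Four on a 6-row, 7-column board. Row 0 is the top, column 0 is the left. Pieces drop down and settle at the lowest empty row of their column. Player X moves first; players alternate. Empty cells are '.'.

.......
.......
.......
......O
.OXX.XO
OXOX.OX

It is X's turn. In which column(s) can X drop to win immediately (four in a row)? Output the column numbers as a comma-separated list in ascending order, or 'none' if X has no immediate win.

Answer: none

Derivation:
col 0: drop X → no win
col 1: drop X → no win
col 2: drop X → no win
col 3: drop X → no win
col 4: drop X → no win
col 5: drop X → no win
col 6: drop X → no win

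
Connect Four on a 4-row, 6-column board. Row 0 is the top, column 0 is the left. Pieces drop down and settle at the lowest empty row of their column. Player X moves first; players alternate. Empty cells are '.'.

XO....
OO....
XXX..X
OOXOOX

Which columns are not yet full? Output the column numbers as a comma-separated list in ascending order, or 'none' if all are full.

col 0: top cell = 'X' → FULL
col 1: top cell = 'O' → FULL
col 2: top cell = '.' → open
col 3: top cell = '.' → open
col 4: top cell = '.' → open
col 5: top cell = '.' → open

Answer: 2,3,4,5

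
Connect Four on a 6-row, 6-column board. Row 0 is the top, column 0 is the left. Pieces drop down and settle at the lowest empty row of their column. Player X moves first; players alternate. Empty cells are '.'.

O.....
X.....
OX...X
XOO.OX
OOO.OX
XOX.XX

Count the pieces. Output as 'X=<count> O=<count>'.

X=10 O=10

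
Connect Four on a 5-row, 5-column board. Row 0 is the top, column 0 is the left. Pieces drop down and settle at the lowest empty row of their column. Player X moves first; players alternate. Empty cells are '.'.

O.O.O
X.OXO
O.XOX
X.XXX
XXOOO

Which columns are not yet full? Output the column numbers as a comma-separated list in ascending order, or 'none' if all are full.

Answer: 1,3

Derivation:
col 0: top cell = 'O' → FULL
col 1: top cell = '.' → open
col 2: top cell = 'O' → FULL
col 3: top cell = '.' → open
col 4: top cell = 'O' → FULL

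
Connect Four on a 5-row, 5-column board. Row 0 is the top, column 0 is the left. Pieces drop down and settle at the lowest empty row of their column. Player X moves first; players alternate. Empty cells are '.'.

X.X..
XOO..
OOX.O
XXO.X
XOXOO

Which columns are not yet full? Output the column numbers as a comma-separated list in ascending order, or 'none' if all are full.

col 0: top cell = 'X' → FULL
col 1: top cell = '.' → open
col 2: top cell = 'X' → FULL
col 3: top cell = '.' → open
col 4: top cell = '.' → open

Answer: 1,3,4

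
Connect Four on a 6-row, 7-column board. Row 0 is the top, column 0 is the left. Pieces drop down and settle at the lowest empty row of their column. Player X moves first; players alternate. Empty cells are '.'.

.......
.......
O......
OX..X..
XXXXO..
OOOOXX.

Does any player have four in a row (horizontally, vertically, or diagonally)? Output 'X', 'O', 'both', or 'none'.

both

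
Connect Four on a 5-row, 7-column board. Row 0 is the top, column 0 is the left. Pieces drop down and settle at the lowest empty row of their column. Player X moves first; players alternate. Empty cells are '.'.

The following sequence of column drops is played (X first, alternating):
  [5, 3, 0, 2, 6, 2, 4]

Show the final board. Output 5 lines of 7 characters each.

Answer: .......
.......
.......
..O....
X.OOXXX

Derivation:
Move 1: X drops in col 5, lands at row 4
Move 2: O drops in col 3, lands at row 4
Move 3: X drops in col 0, lands at row 4
Move 4: O drops in col 2, lands at row 4
Move 5: X drops in col 6, lands at row 4
Move 6: O drops in col 2, lands at row 3
Move 7: X drops in col 4, lands at row 4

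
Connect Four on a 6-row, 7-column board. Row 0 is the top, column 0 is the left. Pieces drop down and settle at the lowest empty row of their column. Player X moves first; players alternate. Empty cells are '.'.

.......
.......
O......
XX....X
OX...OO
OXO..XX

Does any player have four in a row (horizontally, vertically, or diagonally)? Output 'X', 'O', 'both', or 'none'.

none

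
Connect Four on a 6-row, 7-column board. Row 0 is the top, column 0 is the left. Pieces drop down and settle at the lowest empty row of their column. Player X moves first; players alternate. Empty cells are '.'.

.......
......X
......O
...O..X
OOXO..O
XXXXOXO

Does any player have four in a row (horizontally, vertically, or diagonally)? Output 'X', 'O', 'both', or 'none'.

X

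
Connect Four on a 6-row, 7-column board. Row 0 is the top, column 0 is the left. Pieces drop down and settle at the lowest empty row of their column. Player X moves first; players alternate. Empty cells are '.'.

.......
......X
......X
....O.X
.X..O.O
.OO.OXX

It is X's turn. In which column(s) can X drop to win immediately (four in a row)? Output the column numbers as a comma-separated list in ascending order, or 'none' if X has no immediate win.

col 0: drop X → no win
col 1: drop X → no win
col 2: drop X → no win
col 3: drop X → no win
col 4: drop X → no win
col 5: drop X → no win
col 6: drop X → WIN!

Answer: 6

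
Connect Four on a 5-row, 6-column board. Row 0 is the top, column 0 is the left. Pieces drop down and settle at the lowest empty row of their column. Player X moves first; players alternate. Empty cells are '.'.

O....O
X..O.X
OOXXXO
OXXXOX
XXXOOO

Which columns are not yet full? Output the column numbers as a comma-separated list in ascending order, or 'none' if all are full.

Answer: 1,2,3,4

Derivation:
col 0: top cell = 'O' → FULL
col 1: top cell = '.' → open
col 2: top cell = '.' → open
col 3: top cell = '.' → open
col 4: top cell = '.' → open
col 5: top cell = 'O' → FULL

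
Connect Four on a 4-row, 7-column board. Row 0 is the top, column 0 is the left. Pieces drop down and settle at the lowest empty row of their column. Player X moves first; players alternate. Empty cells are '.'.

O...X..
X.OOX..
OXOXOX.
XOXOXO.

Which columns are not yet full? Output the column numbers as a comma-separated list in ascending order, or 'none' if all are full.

Answer: 1,2,3,5,6

Derivation:
col 0: top cell = 'O' → FULL
col 1: top cell = '.' → open
col 2: top cell = '.' → open
col 3: top cell = '.' → open
col 4: top cell = 'X' → FULL
col 5: top cell = '.' → open
col 6: top cell = '.' → open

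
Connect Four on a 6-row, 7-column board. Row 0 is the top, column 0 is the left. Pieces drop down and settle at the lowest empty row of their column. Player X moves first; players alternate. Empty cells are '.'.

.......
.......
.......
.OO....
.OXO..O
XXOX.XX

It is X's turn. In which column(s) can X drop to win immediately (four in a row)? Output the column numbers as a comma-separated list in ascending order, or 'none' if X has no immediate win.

col 0: drop X → no win
col 1: drop X → no win
col 2: drop X → no win
col 3: drop X → no win
col 4: drop X → WIN!
col 5: drop X → no win
col 6: drop X → no win

Answer: 4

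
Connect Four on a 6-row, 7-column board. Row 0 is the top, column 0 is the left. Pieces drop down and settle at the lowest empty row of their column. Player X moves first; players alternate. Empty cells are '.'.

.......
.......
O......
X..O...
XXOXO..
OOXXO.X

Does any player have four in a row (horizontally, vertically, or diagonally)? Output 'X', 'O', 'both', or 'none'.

none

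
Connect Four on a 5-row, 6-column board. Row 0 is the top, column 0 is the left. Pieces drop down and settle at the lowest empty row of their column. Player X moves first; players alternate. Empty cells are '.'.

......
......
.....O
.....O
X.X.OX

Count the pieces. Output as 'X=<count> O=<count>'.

X=3 O=3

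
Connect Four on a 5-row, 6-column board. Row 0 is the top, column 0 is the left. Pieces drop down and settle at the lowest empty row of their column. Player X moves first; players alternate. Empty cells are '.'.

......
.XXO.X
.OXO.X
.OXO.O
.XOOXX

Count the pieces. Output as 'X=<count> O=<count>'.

X=9 O=8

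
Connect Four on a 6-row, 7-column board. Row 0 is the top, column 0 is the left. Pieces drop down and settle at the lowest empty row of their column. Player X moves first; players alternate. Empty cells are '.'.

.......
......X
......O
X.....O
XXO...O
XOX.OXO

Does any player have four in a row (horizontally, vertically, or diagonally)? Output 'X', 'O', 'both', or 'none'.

O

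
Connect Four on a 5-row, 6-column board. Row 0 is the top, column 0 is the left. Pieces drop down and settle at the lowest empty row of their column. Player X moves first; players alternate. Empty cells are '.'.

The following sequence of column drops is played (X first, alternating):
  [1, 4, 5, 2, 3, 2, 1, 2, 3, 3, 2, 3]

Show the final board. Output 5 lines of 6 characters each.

Answer: ......
..XO..
..OO..
.XOX..
.XOXOX

Derivation:
Move 1: X drops in col 1, lands at row 4
Move 2: O drops in col 4, lands at row 4
Move 3: X drops in col 5, lands at row 4
Move 4: O drops in col 2, lands at row 4
Move 5: X drops in col 3, lands at row 4
Move 6: O drops in col 2, lands at row 3
Move 7: X drops in col 1, lands at row 3
Move 8: O drops in col 2, lands at row 2
Move 9: X drops in col 3, lands at row 3
Move 10: O drops in col 3, lands at row 2
Move 11: X drops in col 2, lands at row 1
Move 12: O drops in col 3, lands at row 1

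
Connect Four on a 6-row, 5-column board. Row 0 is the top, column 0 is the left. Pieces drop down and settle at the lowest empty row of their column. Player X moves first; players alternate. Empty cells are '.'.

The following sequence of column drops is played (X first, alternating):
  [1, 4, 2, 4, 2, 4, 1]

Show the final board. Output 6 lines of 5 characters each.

Answer: .....
.....
.....
....O
.XX.O
.XX.O

Derivation:
Move 1: X drops in col 1, lands at row 5
Move 2: O drops in col 4, lands at row 5
Move 3: X drops in col 2, lands at row 5
Move 4: O drops in col 4, lands at row 4
Move 5: X drops in col 2, lands at row 4
Move 6: O drops in col 4, lands at row 3
Move 7: X drops in col 1, lands at row 4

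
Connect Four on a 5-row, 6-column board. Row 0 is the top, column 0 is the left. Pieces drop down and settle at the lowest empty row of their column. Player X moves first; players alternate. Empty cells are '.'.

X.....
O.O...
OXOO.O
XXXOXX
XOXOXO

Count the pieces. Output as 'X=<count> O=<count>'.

X=10 O=10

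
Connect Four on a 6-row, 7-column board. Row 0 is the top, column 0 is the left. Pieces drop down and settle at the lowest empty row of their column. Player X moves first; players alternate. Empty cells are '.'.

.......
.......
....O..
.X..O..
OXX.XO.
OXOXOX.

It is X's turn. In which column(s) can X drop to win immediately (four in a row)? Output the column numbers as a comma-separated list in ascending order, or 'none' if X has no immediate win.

Answer: 1,3

Derivation:
col 0: drop X → no win
col 1: drop X → WIN!
col 2: drop X → no win
col 3: drop X → WIN!
col 4: drop X → no win
col 5: drop X → no win
col 6: drop X → no win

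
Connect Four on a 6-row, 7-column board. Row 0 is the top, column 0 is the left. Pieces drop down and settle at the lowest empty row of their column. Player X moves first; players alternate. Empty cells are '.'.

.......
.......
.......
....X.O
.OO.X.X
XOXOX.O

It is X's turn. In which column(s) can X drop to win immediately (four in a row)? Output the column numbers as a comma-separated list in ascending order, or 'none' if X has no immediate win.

Answer: 4

Derivation:
col 0: drop X → no win
col 1: drop X → no win
col 2: drop X → no win
col 3: drop X → no win
col 4: drop X → WIN!
col 5: drop X → no win
col 6: drop X → no win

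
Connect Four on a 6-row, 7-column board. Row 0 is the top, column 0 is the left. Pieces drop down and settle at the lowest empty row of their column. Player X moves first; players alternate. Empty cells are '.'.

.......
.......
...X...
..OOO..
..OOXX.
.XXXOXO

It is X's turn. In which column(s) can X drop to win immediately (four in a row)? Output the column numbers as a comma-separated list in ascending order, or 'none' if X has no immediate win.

Answer: 0

Derivation:
col 0: drop X → WIN!
col 1: drop X → no win
col 2: drop X → no win
col 3: drop X → no win
col 4: drop X → no win
col 5: drop X → no win
col 6: drop X → no win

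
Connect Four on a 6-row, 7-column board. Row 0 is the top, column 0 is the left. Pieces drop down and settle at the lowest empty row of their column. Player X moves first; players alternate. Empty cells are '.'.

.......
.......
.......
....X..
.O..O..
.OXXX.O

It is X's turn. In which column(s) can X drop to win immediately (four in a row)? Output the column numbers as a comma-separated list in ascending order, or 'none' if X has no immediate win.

col 0: drop X → no win
col 1: drop X → no win
col 2: drop X → no win
col 3: drop X → no win
col 4: drop X → no win
col 5: drop X → WIN!
col 6: drop X → no win

Answer: 5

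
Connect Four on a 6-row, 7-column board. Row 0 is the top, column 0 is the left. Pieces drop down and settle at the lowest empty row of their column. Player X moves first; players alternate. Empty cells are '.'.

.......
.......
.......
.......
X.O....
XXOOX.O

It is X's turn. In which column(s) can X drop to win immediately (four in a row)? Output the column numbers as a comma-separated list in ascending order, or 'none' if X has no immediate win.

col 0: drop X → no win
col 1: drop X → no win
col 2: drop X → no win
col 3: drop X → no win
col 4: drop X → no win
col 5: drop X → no win
col 6: drop X → no win

Answer: none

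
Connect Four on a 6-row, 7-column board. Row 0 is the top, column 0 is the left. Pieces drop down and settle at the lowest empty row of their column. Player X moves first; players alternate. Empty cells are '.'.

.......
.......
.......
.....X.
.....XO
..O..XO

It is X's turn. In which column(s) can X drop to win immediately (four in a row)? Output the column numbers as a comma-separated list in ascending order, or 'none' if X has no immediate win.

col 0: drop X → no win
col 1: drop X → no win
col 2: drop X → no win
col 3: drop X → no win
col 4: drop X → no win
col 5: drop X → WIN!
col 6: drop X → no win

Answer: 5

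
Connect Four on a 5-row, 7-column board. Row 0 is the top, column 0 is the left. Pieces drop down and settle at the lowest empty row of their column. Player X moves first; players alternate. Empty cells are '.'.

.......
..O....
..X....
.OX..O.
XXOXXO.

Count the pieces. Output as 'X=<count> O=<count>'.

X=6 O=5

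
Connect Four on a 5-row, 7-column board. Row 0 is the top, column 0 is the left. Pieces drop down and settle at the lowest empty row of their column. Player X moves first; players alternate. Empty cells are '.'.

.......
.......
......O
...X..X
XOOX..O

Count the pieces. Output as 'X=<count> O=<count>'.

X=4 O=4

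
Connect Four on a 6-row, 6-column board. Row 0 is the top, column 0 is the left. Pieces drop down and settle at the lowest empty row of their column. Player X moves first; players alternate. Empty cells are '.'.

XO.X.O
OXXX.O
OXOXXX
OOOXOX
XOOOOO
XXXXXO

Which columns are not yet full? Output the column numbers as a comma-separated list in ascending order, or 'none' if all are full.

col 0: top cell = 'X' → FULL
col 1: top cell = 'O' → FULL
col 2: top cell = '.' → open
col 3: top cell = 'X' → FULL
col 4: top cell = '.' → open
col 5: top cell = 'O' → FULL

Answer: 2,4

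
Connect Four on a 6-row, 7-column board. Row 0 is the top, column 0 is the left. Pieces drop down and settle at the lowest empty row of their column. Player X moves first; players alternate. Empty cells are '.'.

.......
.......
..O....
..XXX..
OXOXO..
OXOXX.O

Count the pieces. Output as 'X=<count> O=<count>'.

X=8 O=7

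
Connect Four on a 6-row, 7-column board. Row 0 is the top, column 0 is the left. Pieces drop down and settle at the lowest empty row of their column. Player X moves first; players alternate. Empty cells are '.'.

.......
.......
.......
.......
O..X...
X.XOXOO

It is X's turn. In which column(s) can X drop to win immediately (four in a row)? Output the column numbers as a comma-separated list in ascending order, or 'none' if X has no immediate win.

Answer: none

Derivation:
col 0: drop X → no win
col 1: drop X → no win
col 2: drop X → no win
col 3: drop X → no win
col 4: drop X → no win
col 5: drop X → no win
col 6: drop X → no win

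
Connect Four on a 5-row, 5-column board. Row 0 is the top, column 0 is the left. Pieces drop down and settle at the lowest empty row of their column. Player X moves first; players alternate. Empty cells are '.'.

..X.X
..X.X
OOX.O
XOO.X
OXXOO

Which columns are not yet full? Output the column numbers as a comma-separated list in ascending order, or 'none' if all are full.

col 0: top cell = '.' → open
col 1: top cell = '.' → open
col 2: top cell = 'X' → FULL
col 3: top cell = '.' → open
col 4: top cell = 'X' → FULL

Answer: 0,1,3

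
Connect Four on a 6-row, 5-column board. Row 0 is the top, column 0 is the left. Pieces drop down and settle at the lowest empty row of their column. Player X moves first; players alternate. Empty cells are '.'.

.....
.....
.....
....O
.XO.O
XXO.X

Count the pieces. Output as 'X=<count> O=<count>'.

X=4 O=4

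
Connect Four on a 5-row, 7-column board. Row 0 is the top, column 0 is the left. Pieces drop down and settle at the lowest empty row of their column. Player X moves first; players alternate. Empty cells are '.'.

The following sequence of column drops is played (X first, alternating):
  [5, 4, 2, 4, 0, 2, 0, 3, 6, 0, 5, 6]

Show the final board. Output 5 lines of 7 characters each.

Move 1: X drops in col 5, lands at row 4
Move 2: O drops in col 4, lands at row 4
Move 3: X drops in col 2, lands at row 4
Move 4: O drops in col 4, lands at row 3
Move 5: X drops in col 0, lands at row 4
Move 6: O drops in col 2, lands at row 3
Move 7: X drops in col 0, lands at row 3
Move 8: O drops in col 3, lands at row 4
Move 9: X drops in col 6, lands at row 4
Move 10: O drops in col 0, lands at row 2
Move 11: X drops in col 5, lands at row 3
Move 12: O drops in col 6, lands at row 3

Answer: .......
.......
O......
X.O.OXO
X.XOOXX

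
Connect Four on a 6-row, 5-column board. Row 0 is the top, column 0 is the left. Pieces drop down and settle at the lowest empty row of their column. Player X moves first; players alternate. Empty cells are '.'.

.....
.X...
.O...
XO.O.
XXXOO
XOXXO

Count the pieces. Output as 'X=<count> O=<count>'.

X=8 O=7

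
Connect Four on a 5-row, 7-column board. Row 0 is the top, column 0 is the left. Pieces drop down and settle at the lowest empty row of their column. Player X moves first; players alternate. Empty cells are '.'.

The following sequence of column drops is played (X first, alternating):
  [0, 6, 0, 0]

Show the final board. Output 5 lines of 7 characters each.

Move 1: X drops in col 0, lands at row 4
Move 2: O drops in col 6, lands at row 4
Move 3: X drops in col 0, lands at row 3
Move 4: O drops in col 0, lands at row 2

Answer: .......
.......
O......
X......
X.....O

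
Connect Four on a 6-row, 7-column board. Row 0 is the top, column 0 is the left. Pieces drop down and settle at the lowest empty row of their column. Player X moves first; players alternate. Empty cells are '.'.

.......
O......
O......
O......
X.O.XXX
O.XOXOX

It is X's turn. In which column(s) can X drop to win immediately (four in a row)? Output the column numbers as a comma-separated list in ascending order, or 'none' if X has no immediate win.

Answer: 3

Derivation:
col 0: drop X → no win
col 1: drop X → no win
col 2: drop X → no win
col 3: drop X → WIN!
col 4: drop X → no win
col 5: drop X → no win
col 6: drop X → no win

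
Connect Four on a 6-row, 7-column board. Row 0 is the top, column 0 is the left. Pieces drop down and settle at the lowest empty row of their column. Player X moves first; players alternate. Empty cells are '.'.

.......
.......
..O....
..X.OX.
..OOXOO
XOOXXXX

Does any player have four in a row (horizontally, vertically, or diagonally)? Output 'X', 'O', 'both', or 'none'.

X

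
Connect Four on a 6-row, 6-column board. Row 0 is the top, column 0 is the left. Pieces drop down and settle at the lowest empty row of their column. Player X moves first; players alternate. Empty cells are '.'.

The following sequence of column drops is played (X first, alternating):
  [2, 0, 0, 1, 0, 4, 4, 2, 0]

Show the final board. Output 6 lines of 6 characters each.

Answer: ......
......
X.....
X.....
X.O.X.
OOX.O.

Derivation:
Move 1: X drops in col 2, lands at row 5
Move 2: O drops in col 0, lands at row 5
Move 3: X drops in col 0, lands at row 4
Move 4: O drops in col 1, lands at row 5
Move 5: X drops in col 0, lands at row 3
Move 6: O drops in col 4, lands at row 5
Move 7: X drops in col 4, lands at row 4
Move 8: O drops in col 2, lands at row 4
Move 9: X drops in col 0, lands at row 2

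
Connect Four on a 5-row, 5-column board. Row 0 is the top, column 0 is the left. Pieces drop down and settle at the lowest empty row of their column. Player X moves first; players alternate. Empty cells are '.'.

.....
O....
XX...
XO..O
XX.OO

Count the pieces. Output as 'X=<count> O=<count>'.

X=5 O=5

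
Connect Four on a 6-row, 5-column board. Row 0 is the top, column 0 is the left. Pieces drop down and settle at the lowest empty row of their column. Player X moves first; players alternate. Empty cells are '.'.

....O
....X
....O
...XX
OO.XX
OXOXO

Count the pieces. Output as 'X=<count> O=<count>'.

X=7 O=7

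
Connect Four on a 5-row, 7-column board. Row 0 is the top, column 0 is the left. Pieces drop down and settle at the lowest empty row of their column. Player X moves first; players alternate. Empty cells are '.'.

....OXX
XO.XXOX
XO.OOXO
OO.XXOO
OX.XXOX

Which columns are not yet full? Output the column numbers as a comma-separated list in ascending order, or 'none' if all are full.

Answer: 0,1,2,3

Derivation:
col 0: top cell = '.' → open
col 1: top cell = '.' → open
col 2: top cell = '.' → open
col 3: top cell = '.' → open
col 4: top cell = 'O' → FULL
col 5: top cell = 'X' → FULL
col 6: top cell = 'X' → FULL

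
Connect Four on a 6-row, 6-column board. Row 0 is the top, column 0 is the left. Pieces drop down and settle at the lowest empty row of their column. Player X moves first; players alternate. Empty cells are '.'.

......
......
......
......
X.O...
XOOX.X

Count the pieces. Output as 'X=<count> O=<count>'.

X=4 O=3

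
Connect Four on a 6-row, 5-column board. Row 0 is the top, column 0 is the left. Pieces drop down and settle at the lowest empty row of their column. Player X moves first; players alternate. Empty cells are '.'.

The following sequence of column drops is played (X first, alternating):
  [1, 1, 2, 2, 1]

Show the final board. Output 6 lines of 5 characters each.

Move 1: X drops in col 1, lands at row 5
Move 2: O drops in col 1, lands at row 4
Move 3: X drops in col 2, lands at row 5
Move 4: O drops in col 2, lands at row 4
Move 5: X drops in col 1, lands at row 3

Answer: .....
.....
.....
.X...
.OO..
.XX..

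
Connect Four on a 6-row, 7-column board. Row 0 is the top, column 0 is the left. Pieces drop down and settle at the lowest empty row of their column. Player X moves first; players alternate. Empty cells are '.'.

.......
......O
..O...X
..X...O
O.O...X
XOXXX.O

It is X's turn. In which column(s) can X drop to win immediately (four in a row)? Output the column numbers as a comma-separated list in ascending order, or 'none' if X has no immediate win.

col 0: drop X → no win
col 1: drop X → no win
col 2: drop X → no win
col 3: drop X → no win
col 4: drop X → no win
col 5: drop X → WIN!
col 6: drop X → no win

Answer: 5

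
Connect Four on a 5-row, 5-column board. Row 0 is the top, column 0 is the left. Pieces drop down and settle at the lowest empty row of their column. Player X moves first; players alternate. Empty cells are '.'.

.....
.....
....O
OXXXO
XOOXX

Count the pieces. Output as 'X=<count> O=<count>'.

X=6 O=5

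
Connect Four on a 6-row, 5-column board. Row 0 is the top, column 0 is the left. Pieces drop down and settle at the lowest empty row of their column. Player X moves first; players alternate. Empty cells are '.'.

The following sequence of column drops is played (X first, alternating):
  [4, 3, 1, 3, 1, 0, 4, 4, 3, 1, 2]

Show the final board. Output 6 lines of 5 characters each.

Move 1: X drops in col 4, lands at row 5
Move 2: O drops in col 3, lands at row 5
Move 3: X drops in col 1, lands at row 5
Move 4: O drops in col 3, lands at row 4
Move 5: X drops in col 1, lands at row 4
Move 6: O drops in col 0, lands at row 5
Move 7: X drops in col 4, lands at row 4
Move 8: O drops in col 4, lands at row 3
Move 9: X drops in col 3, lands at row 3
Move 10: O drops in col 1, lands at row 3
Move 11: X drops in col 2, lands at row 5

Answer: .....
.....
.....
.O.XO
.X.OX
OXXOX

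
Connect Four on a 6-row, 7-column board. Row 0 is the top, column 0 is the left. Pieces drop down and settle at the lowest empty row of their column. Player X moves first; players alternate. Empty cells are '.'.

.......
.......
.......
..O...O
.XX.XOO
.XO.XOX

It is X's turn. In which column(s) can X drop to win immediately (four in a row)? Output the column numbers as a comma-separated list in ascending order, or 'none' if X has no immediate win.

col 0: drop X → no win
col 1: drop X → no win
col 2: drop X → no win
col 3: drop X → no win
col 4: drop X → no win
col 5: drop X → no win
col 6: drop X → no win

Answer: none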